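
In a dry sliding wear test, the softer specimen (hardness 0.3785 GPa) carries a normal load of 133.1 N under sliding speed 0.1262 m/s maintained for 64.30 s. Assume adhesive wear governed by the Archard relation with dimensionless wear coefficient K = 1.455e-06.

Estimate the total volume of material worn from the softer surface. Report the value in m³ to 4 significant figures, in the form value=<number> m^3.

value=4.152e-12 m^3

All working math carries full precision; intermediates appear rounded. Rounded just once: 4 significant digits.
Sliding distance L = v·t = 0.1262 m/s × 64.30 s = 8.115 m.
Hardness H = 0.3785 GPa = 3.785e+08 Pa.
Restated in SI base units: W = 133.1 N, H = 3.785e+08 Pa, K = 1.455e-06.
The Archard volume V = K·W·L/H = 1.455e-06 · 133.1 · 8.115 / 3.785e+08 = 4.152e-12 m³.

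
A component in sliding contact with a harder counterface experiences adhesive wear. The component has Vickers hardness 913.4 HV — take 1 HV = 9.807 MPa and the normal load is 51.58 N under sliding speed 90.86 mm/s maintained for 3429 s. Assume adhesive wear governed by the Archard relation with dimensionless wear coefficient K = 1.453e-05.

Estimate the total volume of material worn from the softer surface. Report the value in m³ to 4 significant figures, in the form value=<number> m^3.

All working math runs at full float precision. Quoted intermediates are rounded; one last rounding, at 4 significant figures.
Convert: Sliding speed v = 90.86 mm/s = 0.09086 m/s. The distance L = v·t = 0.09086 m/s × 3429 s = 311.6 m.
Convert: Hardness H = 913.4 HV × 9.807 MPa/HV = 8958 MPa = 8.958e+09 Pa.
Restated in SI base units: W = 51.58 N, H = 8.958e+09 Pa, K = 1.453e-05.
Archard relation: V = K·W·L/H = 1.453e-05 · 51.58 · 311.6 / 8.958e+09 = 2.607e-11 m³.

value=2.607e-11 m^3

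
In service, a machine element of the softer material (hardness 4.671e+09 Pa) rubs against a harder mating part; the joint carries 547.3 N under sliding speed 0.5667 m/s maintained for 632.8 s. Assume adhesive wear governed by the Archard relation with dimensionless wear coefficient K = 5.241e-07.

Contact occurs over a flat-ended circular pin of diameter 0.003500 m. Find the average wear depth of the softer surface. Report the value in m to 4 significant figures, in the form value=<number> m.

Intermediate values are displayed rounded; the computation holds exact precision. Rounded just once, at 4 significant digits.
The distance L = v·t = 0.5667 m/s × 632.8 s = 358.6 m.
Contact area A = π·d²/4 = π·(0.003500 m)²/4 = 9.621e-06 m².
Restated in SI base units: W = 547.3 N, H = 4.671e+09 Pa, K = 5.241e-07.
The Archard volume V = K·W·L/H = 5.241e-07 · 547.3 · 358.6 / 4.671e+09 = 2.202e-11 m³.
Depth h = V/A = 2.202e-11 / 9.621e-06 = 2.289e-06 m.

value=2.289e-06 m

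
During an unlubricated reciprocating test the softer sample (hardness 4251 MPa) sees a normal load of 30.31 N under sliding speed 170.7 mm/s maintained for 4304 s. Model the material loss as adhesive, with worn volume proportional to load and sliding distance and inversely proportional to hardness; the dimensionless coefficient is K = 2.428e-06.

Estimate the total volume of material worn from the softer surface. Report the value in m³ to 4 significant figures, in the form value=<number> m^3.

value=1.272e-11 m^3

Every step maintains exact precision. The intermediates appear rounded. Rounded just once: four significant digits.
Sliding speed v = 170.7 mm/s = 0.1707 m/s. Distance covered L = v·t = 0.1707 m/s × 4304 s = 734.7 m.
Hardness H = 4251 MPa = 4.251e+09 Pa.
Expressed in SI base units: W = 30.31 N, H = 4.251e+09 Pa, K = 2.428e-06.
Volume removed: V = K·W·L/H = 2.428e-06 · 30.31 · 734.7 / 4.251e+09 = 1.272e-11 m³.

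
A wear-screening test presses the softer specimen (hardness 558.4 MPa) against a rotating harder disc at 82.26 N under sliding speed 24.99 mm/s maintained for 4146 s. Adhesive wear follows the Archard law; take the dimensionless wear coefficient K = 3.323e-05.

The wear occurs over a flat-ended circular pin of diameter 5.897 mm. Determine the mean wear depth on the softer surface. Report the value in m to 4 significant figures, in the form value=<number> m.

value=1.857e-05 m

The intermediates are displayed rounded; the computation runs at full float precision; one final rounding, at four significant digits.
Convert: Sliding speed v = 24.99 mm/s = 0.02499 m/s. Sliding distance L = v·t = 0.02499 m/s × 4146 s = 103.6 m.
Convert: Hardness H = 558.4 MPa = 5.584e+08 Pa.
Convert: Pin diameter d = 5.897 mm = 0.005897 m. Contact area A = π·d²/4 = π·(0.005897 m)²/4 = 2.731e-05 m².
As SI base values: W = 82.26 N, H = 5.584e+08 Pa, K = 3.323e-05.
Archard relation: V = K·W·L/H = 3.323e-05 · 82.26 · 103.6 / 5.584e+08 = 5.072e-10 m³.
Mean wear depth h = V/A = 5.072e-10 / 2.731e-05 = 1.857e-05 m.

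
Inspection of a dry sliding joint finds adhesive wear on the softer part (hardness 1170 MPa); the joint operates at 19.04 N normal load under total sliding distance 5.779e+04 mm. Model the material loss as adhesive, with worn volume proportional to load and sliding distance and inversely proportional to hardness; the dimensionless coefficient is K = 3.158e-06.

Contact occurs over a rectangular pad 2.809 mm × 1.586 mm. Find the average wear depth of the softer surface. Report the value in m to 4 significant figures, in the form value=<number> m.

value=6.666e-07 m

All arithmetic carries full float precision. Shown intermediates are rounded — one last rounding: four significant figures.
The distance L = 5.779e+04 mm = 57.79 m.
Hardness H = 1170 MPa = 1.170e+09 Pa.
Pad sides 2.809 mm × 1.586 mm = 0.002809 m × 0.001586 m. Contact area A = 0.002809 m × 0.001586 m = 4.455e-06 m².
Collected in SI base units: W = 19.04 N, H = 1.170e+09 Pa, K = 3.158e-06.
By Archard's law, V = K·W·L/H = 3.158e-06 · 19.04 · 57.79 / 1.170e+09 = 2.970e-12 m³.
Wear depth h = V/A = 2.970e-12 / 4.455e-06 = 6.666e-07 m.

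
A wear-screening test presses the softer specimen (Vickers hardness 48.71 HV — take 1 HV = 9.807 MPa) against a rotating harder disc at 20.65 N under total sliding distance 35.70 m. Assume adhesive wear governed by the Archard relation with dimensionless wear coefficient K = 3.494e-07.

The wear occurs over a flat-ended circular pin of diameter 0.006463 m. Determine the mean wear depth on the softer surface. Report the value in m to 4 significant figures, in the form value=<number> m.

Intermediate values are printed rounded. The algebra holds exact precision, and rounded once at the end, at 4 significant figures.
Convert: Hardness H = 48.71 HV × 9.807 MPa/HV = 477.7 MPa = 4.777e+08 Pa.
Convert: Contact area A = π·d²/4 = π·(0.006463 m)²/4 = 3.281e-05 m².
SI base units throughout: W = 20.65 N, H = 4.777e+08 Pa, K = 3.494e-07.
Worn volume V = K·W·L/H = 3.494e-07 · 20.65 · 35.70 / 4.777e+08 = 5.392e-13 m³.
Depth of wear h = V/A = 5.392e-13 / 3.281e-05 = 1.644e-08 m.

value=1.644e-08 m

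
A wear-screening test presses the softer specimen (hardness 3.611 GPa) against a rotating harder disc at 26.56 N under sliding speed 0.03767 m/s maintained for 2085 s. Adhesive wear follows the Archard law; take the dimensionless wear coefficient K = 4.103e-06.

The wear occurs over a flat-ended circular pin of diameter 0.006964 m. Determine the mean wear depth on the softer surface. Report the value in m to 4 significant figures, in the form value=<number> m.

The intermediates are printed rounded; each operation keeps full precision. Rounded once at the end to 4 significant digits.
Path length L = v·t = 0.03767 m/s × 2085 s = 78.54 m.
Hardness H = 3.611 GPa = 3.611e+09 Pa.
Contact area A = π·d²/4 = π·(0.006964 m)²/4 = 3.809e-05 m².
As SI base values: W = 26.56 N, H = 3.611e+09 Pa, K = 4.103e-06.
By Archard's law, V = K·W·L/H = 4.103e-06 · 26.56 · 78.54 / 3.611e+09 = 2.370e-12 m³.
Mean wear depth h = V/A = 2.370e-12 / 3.809e-05 = 6.223e-08 m.

value=6.223e-08 m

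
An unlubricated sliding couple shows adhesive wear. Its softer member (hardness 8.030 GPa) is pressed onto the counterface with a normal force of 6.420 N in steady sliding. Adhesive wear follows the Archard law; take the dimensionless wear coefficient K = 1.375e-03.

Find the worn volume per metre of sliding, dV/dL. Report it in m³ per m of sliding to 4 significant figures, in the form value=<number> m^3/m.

Displayed values are rounded; all arithmetic keeps full precision — a lone final rounding: four significant figures.
Hardness H = 8.030 GPa = 8.030e+09 Pa.
As SI base values: W = 6.420 N, H = 8.030e+09 Pa, K = 1.375e-03.
Volumetric rate dV/dL = K·W/H (independent of L): 1.375e-03 · 6.420 / 8.030e+09 = 1.099e-12 m³/m.

value=1.099e-12 m^3/m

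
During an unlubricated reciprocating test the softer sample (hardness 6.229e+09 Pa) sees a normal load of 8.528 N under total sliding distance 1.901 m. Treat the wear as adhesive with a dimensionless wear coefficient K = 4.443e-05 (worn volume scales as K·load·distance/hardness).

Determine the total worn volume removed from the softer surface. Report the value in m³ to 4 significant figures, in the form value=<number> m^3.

value=1.156e-13 m^3

Intermediate values appear rounded — the computation maintains exact precision. Rounded just once to four significant figures.
SI base units throughout: W = 8.528 N, H = 6.229e+09 Pa, K = 4.443e-05.
By Archard's law, V = K·W·L/H = 4.443e-05 · 8.528 · 1.901 / 6.229e+09 = 1.156e-13 m³.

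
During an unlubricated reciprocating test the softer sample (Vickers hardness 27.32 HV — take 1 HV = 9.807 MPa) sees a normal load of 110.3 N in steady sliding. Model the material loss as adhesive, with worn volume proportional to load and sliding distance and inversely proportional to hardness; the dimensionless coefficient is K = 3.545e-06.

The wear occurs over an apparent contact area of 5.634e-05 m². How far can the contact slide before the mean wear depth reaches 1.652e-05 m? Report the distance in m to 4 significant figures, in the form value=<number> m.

value=637.8 m

The intermediates are displayed rounded — all working math carries full precision — rounded once at the end: 4 significant figures.
Hardness H = 27.32 HV × 9.807 MPa/HV = 267.9 MPa = 2.679e+08 Pa.
In SI base units, W = 110.3 N, H = 2.679e+08 Pa, K = 3.545e-06.
Volume at the limit: V_lim = h_lim·A = 1.652e-05 · 5.634e-05 = 9.307e-10 m³.
Inverting, life L = V_lim·H/(K·W) = 9.307e-10 · 2.679e+08 / (3.545e-06 · 110.3) = 637.8 m.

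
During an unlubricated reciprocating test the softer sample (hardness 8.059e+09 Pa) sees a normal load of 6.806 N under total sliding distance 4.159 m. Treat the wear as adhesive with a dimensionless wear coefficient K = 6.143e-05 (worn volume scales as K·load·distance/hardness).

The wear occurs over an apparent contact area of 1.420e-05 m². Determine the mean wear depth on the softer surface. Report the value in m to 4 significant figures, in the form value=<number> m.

Intermediate values appear rounded — the computation holds full precision — rounded just once: four significant digits.
Collected in SI base units: W = 6.806 N, H = 8.059e+09 Pa, K = 6.143e-05.
Worn volume V = K·W·L/H = 6.143e-05 · 6.806 · 4.159 / 8.059e+09 = 2.158e-13 m³.
Depth h = V/A = 2.158e-13 / 1.420e-05 = 1.519e-08 m.

value=1.519e-08 m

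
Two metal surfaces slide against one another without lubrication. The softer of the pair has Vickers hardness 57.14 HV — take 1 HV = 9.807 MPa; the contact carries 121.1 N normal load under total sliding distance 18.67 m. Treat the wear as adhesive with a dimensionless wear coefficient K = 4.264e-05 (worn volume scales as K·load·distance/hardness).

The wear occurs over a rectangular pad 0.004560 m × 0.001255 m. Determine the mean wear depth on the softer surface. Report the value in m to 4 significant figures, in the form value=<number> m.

Intermediate values are displayed rounded — the algebra maintains full precision. Rounded just once to four significant figures.
Hardness H = 57.14 HV × 9.807 MPa/HV = 560.4 MPa = 5.604e+08 Pa.
Contact area A = 0.004560 m × 0.001255 m = 5.723e-06 m².
Collected in SI base units: W = 121.1 N, H = 5.604e+08 Pa, K = 4.264e-05.
By Archard's law, V = K·W·L/H = 4.264e-05 · 121.1 · 18.67 / 5.604e+08 = 1.720e-10 m³.
Depth h = V/A = 1.720e-10 / 5.723e-06 = 3.006e-05 m.

value=3.006e-05 m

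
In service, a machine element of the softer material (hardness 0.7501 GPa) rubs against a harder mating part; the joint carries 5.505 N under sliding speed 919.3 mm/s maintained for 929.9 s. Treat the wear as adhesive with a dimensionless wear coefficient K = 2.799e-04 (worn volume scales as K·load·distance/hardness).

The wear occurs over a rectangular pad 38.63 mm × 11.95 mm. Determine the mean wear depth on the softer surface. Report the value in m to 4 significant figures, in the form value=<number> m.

Shown intermediates are rounded, and every step holds exact precision; rounded once at the end, at four significant digits.
Convert: Sliding speed v = 919.3 mm/s = 0.9193 m/s. Total distance L = v·t = 0.9193 m/s × 929.9 s = 854.9 m.
Convert: Hardness H = 0.7501 GPa = 7.501e+08 Pa.
Convert: Pad sides 38.63 mm × 11.95 mm = 0.03863 m × 0.01195 m. Contact area A = 0.03863 m × 0.01195 m = 4.616e-04 m².
In SI base units, W = 5.505 N, H = 7.501e+08 Pa, K = 2.799e-04.
Archard volume V = K·W·L/H = 2.799e-04 · 5.505 · 854.9 / 7.501e+08 = 1.756e-09 m³.
Depth h = V/A = 1.756e-09 / 4.616e-04 = 3.804e-06 m.

value=3.804e-06 m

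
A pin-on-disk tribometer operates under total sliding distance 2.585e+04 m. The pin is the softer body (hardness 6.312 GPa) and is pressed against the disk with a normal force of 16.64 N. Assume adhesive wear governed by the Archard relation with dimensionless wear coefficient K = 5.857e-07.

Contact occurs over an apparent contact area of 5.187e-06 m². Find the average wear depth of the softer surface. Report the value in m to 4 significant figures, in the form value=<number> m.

value=7.695e-06 m

The computation carries exact precision — printed values are rounded. Rounded just once, at 4 significant figures.
Convert: Hardness H = 6.312 GPa = 6.312e+09 Pa.
SI base units throughout: W = 16.64 N, H = 6.312e+09 Pa, K = 5.857e-07.
Wear volume V = K·W·L/H = 5.857e-07 · 16.64 · 2.585e+04 / 6.312e+09 = 3.991e-11 m³.
Mean depth h = V/A = 3.991e-11 / 5.187e-06 = 7.695e-06 m.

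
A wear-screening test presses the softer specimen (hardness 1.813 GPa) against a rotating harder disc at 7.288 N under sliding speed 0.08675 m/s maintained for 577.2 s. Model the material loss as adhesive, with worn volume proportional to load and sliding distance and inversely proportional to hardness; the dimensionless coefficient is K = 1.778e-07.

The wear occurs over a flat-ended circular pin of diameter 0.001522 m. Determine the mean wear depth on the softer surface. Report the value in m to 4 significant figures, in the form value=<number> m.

Displayed values are rounded, and all arithmetic carries full precision — one final rounding, at 4 significant digits.
Convert: Path length L = v·t = 0.08675 m/s × 577.2 s = 50.07 m.
Convert: Hardness H = 1.813 GPa = 1.813e+09 Pa.
Convert: Contact area A = π·d²/4 = π·(0.001522 m)²/4 = 1.819e-06 m².
In SI base units: W = 7.288 N, H = 1.813e+09 Pa, K = 1.778e-07.
Worn volume V = K·W·L/H = 1.778e-07 · 7.288 · 50.07 / 1.813e+09 = 3.579e-14 m³.
Depth of wear h = V/A = 3.579e-14 / 1.819e-06 = 1.967e-08 m.

value=1.967e-08 m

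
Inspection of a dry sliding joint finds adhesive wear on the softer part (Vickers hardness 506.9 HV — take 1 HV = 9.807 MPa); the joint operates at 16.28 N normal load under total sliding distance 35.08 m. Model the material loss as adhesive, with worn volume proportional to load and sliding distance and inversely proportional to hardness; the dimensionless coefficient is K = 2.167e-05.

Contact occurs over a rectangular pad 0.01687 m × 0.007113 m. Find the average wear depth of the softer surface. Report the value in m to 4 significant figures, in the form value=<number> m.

All working math keeps full float precision. Quoted intermediates are rounded, and one last rounding: four significant figures.
Hardness H = 506.9 HV × 9.807 MPa/HV = 4971 MPa = 4.971e+09 Pa.
Contact area A = 0.01687 m × 0.007113 m = 1.200e-04 m².
Collected in SI base units: W = 16.28 N, H = 4.971e+09 Pa, K = 2.167e-05.
Worn volume V = K·W·L/H = 2.167e-05 · 16.28 · 35.08 / 4.971e+09 = 2.490e-12 m³.
Depth h = V/A = 2.490e-12 / 1.200e-04 = 2.075e-08 m.

value=2.075e-08 m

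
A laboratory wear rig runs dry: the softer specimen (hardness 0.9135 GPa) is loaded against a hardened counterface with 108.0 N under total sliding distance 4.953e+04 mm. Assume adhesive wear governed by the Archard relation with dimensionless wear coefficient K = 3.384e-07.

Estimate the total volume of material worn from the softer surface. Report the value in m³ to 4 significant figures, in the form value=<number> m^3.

All arithmetic runs at exact precision, and intermediates appear rounded — a single final rounding: 4 significant figures.
Distance L = 4.953e+04 mm = 49.53 m.
Hardness H = 0.9135 GPa = 9.135e+08 Pa.
Collected in SI base units: W = 108.0 N, H = 9.135e+08 Pa, K = 3.384e-07.
Archard volume V = K·W·L/H = 3.384e-07 · 108.0 · 49.53 / 9.135e+08 = 1.982e-12 m³.

value=1.982e-12 m^3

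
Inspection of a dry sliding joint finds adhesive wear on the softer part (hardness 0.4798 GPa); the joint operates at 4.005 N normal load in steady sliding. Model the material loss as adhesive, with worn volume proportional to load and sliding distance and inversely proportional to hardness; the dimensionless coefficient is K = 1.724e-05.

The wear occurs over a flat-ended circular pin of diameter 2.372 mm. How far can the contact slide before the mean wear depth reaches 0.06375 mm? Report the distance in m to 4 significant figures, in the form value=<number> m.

Each operation maintains exact precision, and displayed values are rounded. Rounded just once to four significant figures.
Hardness H = 0.4798 GPa = 4.798e+08 Pa.
Pin diameter d = 2.372 mm = 0.002372 m. Contact area A = π·d²/4 = π·(0.002372 m)²/4 = 4.419e-06 m².
Depth limit h_lim = 0.06375 mm = 6.375e-05 m.
SI base units throughout: W = 4.005 N, H = 4.798e+08 Pa, K = 1.724e-05.
Wearable volume V_lim = h_lim·A = 6.375e-05 · 4.419e-06 = 2.817e-10 m³.
Life L = V_lim·H/(K·W) = 2.817e-10 · 4.798e+08 / (1.724e-05 · 4.005) = 1958 m.

value=1958 m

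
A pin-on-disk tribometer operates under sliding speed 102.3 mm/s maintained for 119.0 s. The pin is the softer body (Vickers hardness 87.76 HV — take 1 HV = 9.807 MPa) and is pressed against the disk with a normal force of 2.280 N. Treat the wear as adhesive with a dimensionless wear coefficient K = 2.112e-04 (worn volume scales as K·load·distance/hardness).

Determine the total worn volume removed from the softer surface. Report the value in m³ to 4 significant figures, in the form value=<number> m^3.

value=6.811e-12 m^3

Every step holds full precision. Quoted intermediates are rounded; rounded just once, at 4 significant figures.
Convert: Sliding speed v = 102.3 mm/s = 0.1023 m/s. Total distance L = v·t = 0.1023 m/s × 119.0 s = 12.17 m.
Convert: Hardness H = 87.76 HV × 9.807 MPa/HV = 860.7 MPa = 8.607e+08 Pa.
In SI base units: W = 2.280 N, H = 8.607e+08 Pa, K = 2.112e-04.
Volume removed: V = K·W·L/H = 2.112e-04 · 2.280 · 12.17 / 8.607e+08 = 6.811e-12 m³.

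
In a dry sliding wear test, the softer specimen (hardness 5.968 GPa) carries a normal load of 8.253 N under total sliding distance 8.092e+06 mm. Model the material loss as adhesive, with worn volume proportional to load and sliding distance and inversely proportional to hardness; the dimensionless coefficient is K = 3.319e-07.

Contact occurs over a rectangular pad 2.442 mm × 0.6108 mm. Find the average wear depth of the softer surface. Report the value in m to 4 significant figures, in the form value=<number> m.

Every step keeps exact precision — the intermediates are displayed rounded, and rounded once at the end to 4 significant digits.
Total distance L = 8.092e+06 mm = 8092 m.
Hardness H = 5.968 GPa = 5.968e+09 Pa.
Pad sides 2.442 mm × 0.6108 mm = 2.442e-03 m × 6.108e-04 m. Contact area A = 2.442e-03 m × 6.108e-04 m = 1.492e-06 m².
SI base units throughout: W = 8.253 N, H = 5.968e+09 Pa, K = 3.319e-07.
The Archard volume V = K·W·L/H = 3.319e-07 · 8.253 · 8092 / 5.968e+09 = 3.714e-12 m³.
Mean wear depth h = V/A = 3.714e-12 / 1.492e-06 = 2.490e-06 m.

value=2.490e-06 m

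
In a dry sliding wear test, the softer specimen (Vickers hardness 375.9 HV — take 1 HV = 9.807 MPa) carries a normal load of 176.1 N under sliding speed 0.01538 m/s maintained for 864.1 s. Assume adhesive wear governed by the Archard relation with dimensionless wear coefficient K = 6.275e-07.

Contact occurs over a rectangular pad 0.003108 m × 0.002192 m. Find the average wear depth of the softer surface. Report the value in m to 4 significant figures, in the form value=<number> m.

value=5.847e-08 m

Each operation holds full float precision, and intermediate values are shown rounded. Rounded once at the end to four significant figures.
Convert: Total distance L = v·t = 0.01538 m/s × 864.1 s = 13.29 m.
Convert: Hardness H = 375.9 HV × 9.807 MPa/HV = 3686 MPa = 3.686e+09 Pa.
Convert: Contact area A = 0.003108 m × 0.002192 m = 6.813e-06 m².
Working in SI base units: W = 176.1 N, H = 3.686e+09 Pa, K = 6.275e-07.
Volume removed: V = K·W·L/H = 6.275e-07 · 176.1 · 13.29 / 3.686e+09 = 3.984e-13 m³.
Depth h = V/A = 3.984e-13 / 6.813e-06 = 5.847e-08 m.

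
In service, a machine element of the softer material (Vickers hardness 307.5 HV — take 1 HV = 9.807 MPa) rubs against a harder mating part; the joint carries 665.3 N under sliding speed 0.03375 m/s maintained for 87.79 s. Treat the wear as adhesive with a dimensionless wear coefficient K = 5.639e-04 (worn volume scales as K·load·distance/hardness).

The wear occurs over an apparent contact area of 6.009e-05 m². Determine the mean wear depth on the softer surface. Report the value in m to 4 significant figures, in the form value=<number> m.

value=6.134e-06 m

Intermediate values are printed rounded, and the algebra maintains full float precision. Rounded just once, at four significant figures.
Sliding distance L = v·t = 0.03375 m/s × 87.79 s = 2.963 m.
Hardness H = 307.5 HV × 9.807 MPa/HV = 3016 MPa = 3.016e+09 Pa.
Expressed in SI base units: W = 665.3 N, H = 3.016e+09 Pa, K = 5.639e-04.
Wear volume V = K·W·L/H = 5.639e-04 · 665.3 · 2.963 / 3.016e+09 = 3.686e-10 m³.
Mean wear depth h = V/A = 3.686e-10 / 6.009e-05 = 6.134e-06 m.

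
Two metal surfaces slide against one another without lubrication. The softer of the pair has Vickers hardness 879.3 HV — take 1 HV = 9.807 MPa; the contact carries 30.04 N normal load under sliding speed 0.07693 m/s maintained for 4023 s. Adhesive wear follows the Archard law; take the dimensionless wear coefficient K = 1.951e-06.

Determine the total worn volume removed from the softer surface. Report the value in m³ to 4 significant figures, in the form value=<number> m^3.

value=2.103e-12 m^3

Displayed values are rounded, and the computation holds exact precision, and a single final rounding, at 4 significant figures.
Distance covered L = v·t = 0.07693 m/s × 4023 s = 309.5 m.
Hardness H = 879.3 HV × 9.807 MPa/HV = 8623 MPa = 8.623e+09 Pa.
In SI base units: W = 30.04 N, H = 8.623e+09 Pa, K = 1.951e-06.
Apply Archard: V = K·W·L/H = 1.951e-06 · 30.04 · 309.5 / 8.623e+09 = 2.103e-12 m³.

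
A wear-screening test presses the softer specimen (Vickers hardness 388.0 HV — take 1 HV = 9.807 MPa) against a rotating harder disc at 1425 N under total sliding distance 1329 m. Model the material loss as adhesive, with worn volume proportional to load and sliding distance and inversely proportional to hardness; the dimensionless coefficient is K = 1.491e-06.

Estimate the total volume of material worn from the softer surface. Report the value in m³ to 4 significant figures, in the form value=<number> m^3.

Every step carries full float precision — the intermediates are displayed rounded — a lone final rounding: 4 significant digits.
Hardness H = 388.0 HV × 9.807 MPa/HV = 3805 MPa = 3.805e+09 Pa.
As SI base values: W = 1425 N, H = 3.805e+09 Pa, K = 1.491e-06.
Archard volume V = K·W·L/H = 1.491e-06 · 1425 · 1329 / 3.805e+09 = 7.421e-10 m³.

value=7.421e-10 m^3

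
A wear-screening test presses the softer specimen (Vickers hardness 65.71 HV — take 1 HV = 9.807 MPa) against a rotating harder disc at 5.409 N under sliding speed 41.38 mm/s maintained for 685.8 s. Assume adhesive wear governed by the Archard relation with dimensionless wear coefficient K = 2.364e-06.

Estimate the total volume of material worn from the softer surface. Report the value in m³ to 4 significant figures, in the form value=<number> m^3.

value=5.631e-13 m^3

Intermediates are printed rounded; all arithmetic runs at exact precision, and a lone final rounding: 4 significant digits.
Sliding speed v = 41.38 mm/s = 0.04138 m/s. Path length L = v·t = 0.04138 m/s × 685.8 s = 28.38 m.
Hardness H = 65.71 HV × 9.807 MPa/HV = 644.4 MPa = 6.444e+08 Pa.
Restated in SI base units: W = 5.409 N, H = 6.444e+08 Pa, K = 2.364e-06.
Worn volume V = K·W·L/H = 2.364e-06 · 5.409 · 28.38 / 6.444e+08 = 5.631e-13 m³.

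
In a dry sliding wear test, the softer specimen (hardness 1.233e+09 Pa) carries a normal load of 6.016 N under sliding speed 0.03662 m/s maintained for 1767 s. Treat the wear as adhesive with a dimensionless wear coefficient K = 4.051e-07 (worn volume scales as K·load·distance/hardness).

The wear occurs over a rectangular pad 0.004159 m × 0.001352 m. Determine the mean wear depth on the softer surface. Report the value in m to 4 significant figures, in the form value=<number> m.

value=2.275e-08 m

Shown intermediates are rounded, and every step holds full float precision — one final rounding to four significant figures.
Convert: The distance L = v·t = 0.03662 m/s × 1767 s = 64.71 m.
Convert: Contact area A = 0.004159 m × 0.001352 m = 5.623e-06 m².
In SI base units: W = 6.016 N, H = 1.233e+09 Pa, K = 4.051e-07.
Worn volume V = K·W·L/H = 4.051e-07 · 6.016 · 64.71 / 1.233e+09 = 1.279e-13 m³.
Mean wear depth h = V/A = 1.279e-13 / 5.623e-06 = 2.275e-08 m.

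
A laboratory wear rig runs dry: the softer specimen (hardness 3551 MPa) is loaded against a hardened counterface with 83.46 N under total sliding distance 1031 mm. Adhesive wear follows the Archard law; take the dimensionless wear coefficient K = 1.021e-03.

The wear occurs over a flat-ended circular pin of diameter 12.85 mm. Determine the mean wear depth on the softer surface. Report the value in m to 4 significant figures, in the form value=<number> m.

The algebra runs at full float precision; the intermediates are displayed rounded — rounded just once: 4 significant figures.
The distance L = 1031 mm = 1.031 m.
Hardness H = 3551 MPa = 3.551e+09 Pa.
Pin diameter d = 12.85 mm = 0.01285 m. Contact area A = π·d²/4 = π·(0.01285 m)²/4 = 1.297e-04 m².
In SI base units, W = 83.46 N, H = 3.551e+09 Pa, K = 1.021e-03.
Volume removed: V = K·W·L/H = 1.021e-03 · 83.46 · 1.031 / 3.551e+09 = 2.474e-11 m³.
Mean wear depth h = V/A = 2.474e-11 / 1.297e-04 = 1.908e-07 m.

value=1.908e-07 m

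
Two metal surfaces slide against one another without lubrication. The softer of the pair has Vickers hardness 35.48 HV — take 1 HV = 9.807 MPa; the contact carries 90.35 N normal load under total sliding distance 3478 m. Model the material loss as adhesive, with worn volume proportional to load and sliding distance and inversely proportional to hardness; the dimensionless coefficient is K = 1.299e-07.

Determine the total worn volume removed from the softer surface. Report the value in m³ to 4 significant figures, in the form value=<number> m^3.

value=1.173e-10 m^3

Intermediate values are displayed rounded. The computation runs at full precision; rounded just once: four significant figures.
Convert: Hardness H = 35.48 HV × 9.807 MPa/HV = 348.0 MPa = 3.480e+08 Pa.
As SI base values: W = 90.35 N, H = 3.480e+08 Pa, K = 1.299e-07.
Archard relation: V = K·W·L/H = 1.299e-07 · 90.35 · 3478 / 3.480e+08 = 1.173e-10 m³.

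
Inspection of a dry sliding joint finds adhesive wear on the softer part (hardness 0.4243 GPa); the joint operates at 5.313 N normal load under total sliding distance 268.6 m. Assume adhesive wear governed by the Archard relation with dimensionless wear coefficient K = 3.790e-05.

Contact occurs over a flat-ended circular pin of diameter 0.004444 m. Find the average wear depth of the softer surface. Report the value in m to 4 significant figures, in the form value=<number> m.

Intermediates are shown rounded. All working math runs at exact precision; a single final rounding, at four significant digits.
Convert: Hardness H = 0.4243 GPa = 4.243e+08 Pa.
Convert: Contact area A = π·d²/4 = π·(0.004444 m)²/4 = 1.551e-05 m².
Restated in SI base units: W = 5.313 N, H = 4.243e+08 Pa, K = 3.790e-05.
Wear volume V = K·W·L/H = 3.790e-05 · 5.313 · 268.6 / 4.243e+08 = 1.275e-10 m³.
Wear depth h = V/A = 1.275e-10 / 1.551e-05 = 8.218e-06 m.

value=8.218e-06 m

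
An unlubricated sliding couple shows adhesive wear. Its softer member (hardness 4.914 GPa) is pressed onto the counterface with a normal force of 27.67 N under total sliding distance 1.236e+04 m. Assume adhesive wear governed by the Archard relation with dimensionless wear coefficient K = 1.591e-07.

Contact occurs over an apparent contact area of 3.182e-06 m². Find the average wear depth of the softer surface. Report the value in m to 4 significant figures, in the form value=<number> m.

value=3.480e-06 m

All arithmetic keeps full precision; intermediate values are displayed rounded. Rounded once at the end: four significant figures.
Hardness H = 4.914 GPa = 4.914e+09 Pa.
In SI base units, W = 27.67 N, H = 4.914e+09 Pa, K = 1.591e-07.
By Archard's law, V = K·W·L/H = 1.591e-07 · 27.67 · 1.236e+04 / 4.914e+09 = 1.107e-11 m³.
Mean depth h = V/A = 1.107e-11 / 3.182e-06 = 3.480e-06 m.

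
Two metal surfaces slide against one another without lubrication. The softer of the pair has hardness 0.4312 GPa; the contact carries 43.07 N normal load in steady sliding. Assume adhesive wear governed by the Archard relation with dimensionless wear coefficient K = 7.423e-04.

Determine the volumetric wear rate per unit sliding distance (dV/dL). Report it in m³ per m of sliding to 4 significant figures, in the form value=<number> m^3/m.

Every step keeps full float precision; displayed values are rounded — a single final rounding, at four significant digits.
Convert: Hardness H = 0.4312 GPa = 4.312e+08 Pa.
In SI base units: W = 43.07 N, H = 4.312e+08 Pa, K = 7.423e-04.
Sliding wear rate dV/dL = K·W/H, per unit distance: 7.423e-04 · 43.07 / 4.312e+08 = 7.414e-11 m³/m.

value=7.414e-11 m^3/m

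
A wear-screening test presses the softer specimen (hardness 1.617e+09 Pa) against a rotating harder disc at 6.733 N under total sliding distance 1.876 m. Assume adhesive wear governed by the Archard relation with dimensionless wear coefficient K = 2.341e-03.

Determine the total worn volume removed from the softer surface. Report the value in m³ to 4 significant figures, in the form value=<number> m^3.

Each operation runs at exact precision — intermediates are printed rounded, and one last rounding: four significant figures.
SI base units throughout: W = 6.733 N, H = 1.617e+09 Pa, K = 2.341e-03.
Archard relation: V = K·W·L/H = 2.341e-03 · 6.733 · 1.876 / 1.617e+09 = 1.829e-11 m³.

value=1.829e-11 m^3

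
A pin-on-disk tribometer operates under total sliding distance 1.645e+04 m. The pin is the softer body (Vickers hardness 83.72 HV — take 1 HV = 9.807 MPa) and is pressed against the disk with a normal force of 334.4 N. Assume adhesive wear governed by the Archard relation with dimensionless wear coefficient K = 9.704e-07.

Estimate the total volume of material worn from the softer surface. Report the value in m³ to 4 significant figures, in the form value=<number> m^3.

value=6.502e-09 m^3

All arithmetic holds full precision; the intermediates are printed rounded; rounded just once: 4 significant digits.
Hardness H = 83.72 HV × 9.807 MPa/HV = 821.0 MPa = 8.210e+08 Pa.
Collected in SI base units: W = 334.4 N, H = 8.210e+08 Pa, K = 9.704e-07.
Archard relation: V = K·W·L/H = 9.704e-07 · 334.4 · 1.645e+04 / 8.210e+08 = 6.502e-09 m³.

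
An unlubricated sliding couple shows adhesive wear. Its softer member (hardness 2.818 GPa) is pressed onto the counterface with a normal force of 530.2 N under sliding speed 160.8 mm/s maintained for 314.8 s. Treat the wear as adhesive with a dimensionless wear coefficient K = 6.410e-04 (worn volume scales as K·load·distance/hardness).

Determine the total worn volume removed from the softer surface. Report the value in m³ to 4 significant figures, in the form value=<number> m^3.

Displayed values are rounded. Every step holds exact precision; one last rounding, at 4 significant digits.
Sliding speed v = 160.8 mm/s = 0.1608 m/s. The distance L = v·t = 0.1608 m/s × 314.8 s = 50.62 m.
Hardness H = 2.818 GPa = 2.818e+09 Pa.
In SI base units: W = 530.2 N, H = 2.818e+09 Pa, K = 6.410e-04.
Volume removed: V = K·W·L/H = 6.410e-04 · 530.2 · 50.62 / 2.818e+09 = 6.105e-09 m³.

value=6.105e-09 m^3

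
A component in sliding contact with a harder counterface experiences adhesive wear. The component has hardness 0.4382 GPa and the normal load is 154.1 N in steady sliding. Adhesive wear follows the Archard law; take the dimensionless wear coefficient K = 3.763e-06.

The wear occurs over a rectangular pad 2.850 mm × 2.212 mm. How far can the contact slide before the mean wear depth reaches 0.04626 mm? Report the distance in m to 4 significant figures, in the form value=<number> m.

value=220.4 m

Displayed values are rounded — every step holds full precision. Rounded once at the end, at four significant figures.
Hardness H = 0.4382 GPa = 4.382e+08 Pa.
Pad sides 2.850 mm × 2.212 mm = 0.002850 m × 0.002212 m. Contact area A = 0.002850 m × 0.002212 m = 6.304e-06 m².
Depth limit h_lim = 0.04626 mm = 4.626e-05 m.
SI base units throughout: W = 154.1 N, H = 4.382e+08 Pa, K = 3.763e-06.
Permissible volume V_lim = h_lim·A = 4.626e-05 · 6.304e-06 = 2.916e-10 m³.
Life L = V_lim·H/(K·W) = 2.916e-10 · 4.382e+08 / (3.763e-06 · 154.1) = 220.4 m.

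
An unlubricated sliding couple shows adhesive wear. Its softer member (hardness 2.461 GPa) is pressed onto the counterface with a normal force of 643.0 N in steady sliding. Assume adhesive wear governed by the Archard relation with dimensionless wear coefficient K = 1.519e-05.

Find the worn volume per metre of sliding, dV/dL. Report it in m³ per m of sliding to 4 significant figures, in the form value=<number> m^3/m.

Every step runs at exact precision; the intermediates are shown rounded, and one last rounding to 4 significant digits.
Convert: Hardness H = 2.461 GPa = 2.461e+09 Pa.
In SI base units, W = 643.0 N, H = 2.461e+09 Pa, K = 1.519e-05.
Wear rate dV/dL = K·W/H — distance-free: 1.519e-05 · 643.0 / 2.461e+09 = 3.969e-12 m³/m.

value=3.969e-12 m^3/m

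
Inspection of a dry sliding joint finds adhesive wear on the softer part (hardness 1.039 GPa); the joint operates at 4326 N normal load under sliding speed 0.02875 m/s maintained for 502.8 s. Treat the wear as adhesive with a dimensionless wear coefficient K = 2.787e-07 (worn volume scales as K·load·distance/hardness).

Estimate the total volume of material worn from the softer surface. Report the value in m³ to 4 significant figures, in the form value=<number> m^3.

Intermediate values are displayed rounded, and the algebra runs at full float precision, and rounded just once to four significant figures.
Convert: The distance L = v·t = 0.02875 m/s × 502.8 s = 14.46 m.
Convert: Hardness H = 1.039 GPa = 1.039e+09 Pa.
SI base units throughout: W = 4326 N, H = 1.039e+09 Pa, K = 2.787e-07.
Apply Archard: V = K·W·L/H = 2.787e-07 · 4326 · 14.46 / 1.039e+09 = 1.677e-11 m³.

value=1.677e-11 m^3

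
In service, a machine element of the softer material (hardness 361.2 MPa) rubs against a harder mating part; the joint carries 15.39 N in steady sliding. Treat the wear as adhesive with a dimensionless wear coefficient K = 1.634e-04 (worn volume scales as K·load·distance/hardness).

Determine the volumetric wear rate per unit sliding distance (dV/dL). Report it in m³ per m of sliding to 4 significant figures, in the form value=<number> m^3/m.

The intermediates are displayed rounded — the computation holds full precision. Rounded just once to four significant digits.
Convert: Hardness H = 361.2 MPa = 3.612e+08 Pa.
As SI base values: W = 15.39 N, H = 3.612e+08 Pa, K = 1.634e-04.
Volumetric rate dV/dL = K·W/H (independent of L): 1.634e-04 · 15.39 / 3.612e+08 = 6.962e-12 m³/m.

value=6.962e-12 m^3/m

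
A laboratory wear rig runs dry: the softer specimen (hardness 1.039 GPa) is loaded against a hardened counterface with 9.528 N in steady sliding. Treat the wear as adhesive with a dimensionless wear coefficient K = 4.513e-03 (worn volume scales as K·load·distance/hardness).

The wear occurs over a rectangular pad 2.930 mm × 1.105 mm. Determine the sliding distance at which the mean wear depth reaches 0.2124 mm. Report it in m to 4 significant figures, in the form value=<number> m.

value=16.62 m

All working math runs at full float precision. Displayed values are rounded — one final rounding to 4 significant figures.
Convert: Hardness H = 1.039 GPa = 1.039e+09 Pa.
Convert: Pad sides 2.930 mm × 1.105 mm = 0.002930 m × 0.001105 m. Contact area A = 0.002930 m × 0.001105 m = 3.238e-06 m².
Convert: Depth limit h_lim = 0.2124 mm = 2.124e-04 m.
Restated in SI base units: W = 9.528 N, H = 1.039e+09 Pa, K = 4.513e-03.
Limit volume V_lim = h_lim·A = 2.124e-04 · 3.238e-06 = 6.877e-10 m³.
Inverting, life L = V_lim·H/(K·W) = 6.877e-10 · 1.039e+09 / (4.513e-03 · 9.528) = 16.62 m.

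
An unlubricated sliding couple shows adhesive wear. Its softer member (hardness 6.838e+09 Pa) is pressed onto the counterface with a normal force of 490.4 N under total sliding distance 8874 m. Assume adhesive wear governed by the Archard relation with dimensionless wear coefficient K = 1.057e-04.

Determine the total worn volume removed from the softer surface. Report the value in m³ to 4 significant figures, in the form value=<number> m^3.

value=6.727e-08 m^3

Intermediate values are displayed rounded; the computation maintains full precision — rounded once at the end: 4 significant digits.
Restated in SI base units: W = 490.4 N, H = 6.838e+09 Pa, K = 1.057e-04.
Apply Archard: V = K·W·L/H = 1.057e-04 · 490.4 · 8874 / 6.838e+09 = 6.727e-08 m³.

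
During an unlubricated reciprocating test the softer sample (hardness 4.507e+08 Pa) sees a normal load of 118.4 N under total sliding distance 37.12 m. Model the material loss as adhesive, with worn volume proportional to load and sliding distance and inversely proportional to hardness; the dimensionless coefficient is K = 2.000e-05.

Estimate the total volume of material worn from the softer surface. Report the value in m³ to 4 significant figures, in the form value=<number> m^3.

Intermediate values appear rounded. Each operation keeps exact precision, and a lone final rounding, at four significant digits.
Collected in SI base units: W = 118.4 N, H = 4.507e+08 Pa, K = 2.000e-05.
Wear volume V = K·W·L/H = 2.000e-05 · 118.4 · 37.12 / 4.507e+08 = 1.950e-10 m³.

value=1.950e-10 m^3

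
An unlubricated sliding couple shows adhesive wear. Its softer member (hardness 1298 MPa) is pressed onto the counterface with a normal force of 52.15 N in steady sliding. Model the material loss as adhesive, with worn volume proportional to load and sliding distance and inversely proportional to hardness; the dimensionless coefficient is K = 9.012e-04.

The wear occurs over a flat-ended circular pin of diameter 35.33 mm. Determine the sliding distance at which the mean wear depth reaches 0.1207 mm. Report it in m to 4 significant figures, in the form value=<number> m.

value=3268 m

Intermediate values are printed rounded, and all working math holds full float precision — rounded just once: 4 significant figures.
Hardness H = 1298 MPa = 1.298e+09 Pa.
Pin diameter d = 35.33 mm = 0.03533 m. Contact area A = π·d²/4 = π·(0.03533 m)²/4 = 9.803e-04 m².
Depth limit h_lim = 0.1207 mm = 1.207e-04 m.
As SI base values: W = 52.15 N, H = 1.298e+09 Pa, K = 9.012e-04.
Limit volume V_lim = h_lim·A = 1.207e-04 · 9.803e-04 = 1.183e-07 m³.
Life L = V_lim·H/(K·W) = 1.183e-07 · 1.298e+09 / (9.012e-04 · 52.15) = 3268 m.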